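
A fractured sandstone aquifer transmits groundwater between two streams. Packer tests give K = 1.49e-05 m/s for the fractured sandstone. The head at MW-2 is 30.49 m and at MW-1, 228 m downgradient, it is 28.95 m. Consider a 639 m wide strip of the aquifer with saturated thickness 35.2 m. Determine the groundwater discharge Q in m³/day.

196

Convert K: 1.49e-05 m/s × 86400 = 1.287 m/day.
Cross-sectional area A = 639 × 35.2 = 22493 m².
Hydraulic gradient i = (30.49 − 28.95) / 228 = 1.54 / 228 = 0.006754.
Darcy's law: Q = K · A · i = 1.287 × 22493 × 0.006754 = 195.6 m³/day.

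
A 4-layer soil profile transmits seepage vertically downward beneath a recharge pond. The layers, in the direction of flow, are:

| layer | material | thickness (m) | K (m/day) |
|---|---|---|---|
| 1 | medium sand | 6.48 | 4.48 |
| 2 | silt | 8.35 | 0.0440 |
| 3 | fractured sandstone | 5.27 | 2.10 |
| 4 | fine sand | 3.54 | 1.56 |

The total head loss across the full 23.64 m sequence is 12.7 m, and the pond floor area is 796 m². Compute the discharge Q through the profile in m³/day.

Flow is perpendicular to layering, so the layers act in series and the equivalent K is the thickness-weighted harmonic mean.
Total thickness L = 6.48 + 8.35 + 5.27 + 3.54 = 23.64 m.
Σ(b_i/K_i) = 6.48/4.48 + 8.35/0.0440 + 5.27/2.10 + 3.54/1.56 = 196.0 d.
K_eq = L / Σ(b_i/K_i) = 23.64 / 196.0 = 0.1206 m/day.
Q = K_eq · A · (Δh/L) = 0.1206 × 796 × (12.7/23.64) = 51.58 m³/day.

51.6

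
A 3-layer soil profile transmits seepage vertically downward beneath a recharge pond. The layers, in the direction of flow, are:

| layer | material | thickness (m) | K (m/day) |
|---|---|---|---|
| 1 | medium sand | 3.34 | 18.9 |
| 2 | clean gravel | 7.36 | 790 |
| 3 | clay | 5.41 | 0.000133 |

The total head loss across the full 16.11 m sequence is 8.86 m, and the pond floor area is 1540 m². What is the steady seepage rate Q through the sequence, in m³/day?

Flow is perpendicular to layering, so the layers act in series and the equivalent K is the thickness-weighted harmonic mean.
Total thickness L = 3.34 + 7.36 + 5.41 = 16.11 m.
Σ(b_i/K_i) = 3.34/18.9 + 7.36/790 + 5.41/0.000133 = 40677 d.
K_eq = L / Σ(b_i/K_i) = 16.11 / 40677 = 0.0003960 m/day.
Q = K_eq · A · (Δh/L) = 0.0003960 × 1540 × (8.86/16.11) = 0.3354 m³/day.

0.335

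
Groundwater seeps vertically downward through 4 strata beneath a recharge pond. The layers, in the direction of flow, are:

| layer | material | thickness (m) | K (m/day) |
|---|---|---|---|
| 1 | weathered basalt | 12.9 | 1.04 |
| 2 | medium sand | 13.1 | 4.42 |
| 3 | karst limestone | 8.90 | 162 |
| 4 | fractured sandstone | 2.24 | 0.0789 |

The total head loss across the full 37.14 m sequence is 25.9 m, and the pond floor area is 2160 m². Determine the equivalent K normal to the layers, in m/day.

Flow is perpendicular to layering, so the layers act in series and the equivalent K is the thickness-weighted harmonic mean.
Total thickness L = 12.9 + 13.1 + 8.90 + 2.24 = 37.14 m.
Σ(b_i/K_i) = 12.9/1.04 + 13.1/4.42 + 8.90/162 + 2.24/0.0789 = 43.81 d.
K_eq = L / Σ(b_i/K_i) = 37.14 / 43.81 = 0.8477 m/day.

0.848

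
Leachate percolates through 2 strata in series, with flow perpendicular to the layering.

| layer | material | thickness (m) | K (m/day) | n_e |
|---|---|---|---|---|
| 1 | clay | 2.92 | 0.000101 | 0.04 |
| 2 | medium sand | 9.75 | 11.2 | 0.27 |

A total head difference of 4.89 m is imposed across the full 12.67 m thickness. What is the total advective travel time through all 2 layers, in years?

With flow normal to the layers, continuity requires the same specific discharge q through every layer.
Σ(b_i/K_i) = 2.92/0.000101 + 9.75/11.2 = 28912 d.
q = Δh / Σ(b_i/K_i) = 4.89 / 28912 = 0.0001691 m/day.
In each layer the seepage velocity is v_i = q/n_i, so the layer transit time is t_i = b_i·n_i / q:
  layer 1 (clay): t_1 = 2.92 × 0.04 / 0.0001691 = 690.6 d
  layer 2 (medium sand): t_2 = 9.75 × 0.27 / 0.0001691 = 15564 d
Total t = Σ t_i = 16255 days = 44.50 years.

44.5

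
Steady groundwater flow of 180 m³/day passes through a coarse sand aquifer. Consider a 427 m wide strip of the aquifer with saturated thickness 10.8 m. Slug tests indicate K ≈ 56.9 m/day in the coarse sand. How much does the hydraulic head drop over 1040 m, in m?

0.713

Cross-sectional area A = 427 × 10.8 = 4612 m².
From Q = K·A·i, i = Q / (K·A) = 180 / (56.90 × 4612) = 0.0006860.
Head loss Δh = i · L = 0.0006860 × 1040 = 0.7134 m.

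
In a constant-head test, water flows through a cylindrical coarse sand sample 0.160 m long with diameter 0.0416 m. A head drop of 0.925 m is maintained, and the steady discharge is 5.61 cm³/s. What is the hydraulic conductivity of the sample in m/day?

61.7

Cross-sectional area A = π·(d/2)² = π × (0.0416/2)² = 0.001359 m².
Convert discharge: 5.61 cm³/s = 5.610e-06 m³/s.
Darcy's law rearranged: K = Q·L / (A·Δh) = 5.610e-06 × 0.160 / (0.001359 × 0.925) = 0.0007139 m/s = 61.68 m/day.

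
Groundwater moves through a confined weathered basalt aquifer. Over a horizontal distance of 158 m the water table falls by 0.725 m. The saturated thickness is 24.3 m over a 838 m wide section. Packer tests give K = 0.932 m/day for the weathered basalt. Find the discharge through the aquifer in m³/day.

Cross-sectional area A = 838 × 24.3 = 20363 m².
Hydraulic gradient i = Δh / L = 0.725 / 158 = 0.004589.
Darcy's law: Q = K · A · i = 0.9320 × 20363 × 0.004589 = 87.09 m³/day.

87.1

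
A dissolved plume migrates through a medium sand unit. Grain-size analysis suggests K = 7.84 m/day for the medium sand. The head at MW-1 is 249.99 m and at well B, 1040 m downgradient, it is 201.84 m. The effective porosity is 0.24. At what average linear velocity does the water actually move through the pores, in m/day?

1.51

Hydraulic gradient i = (249.99 − 201.84) / 1040 = 48.15 / 1040 = 0.04630.
Darcy flux q = K · i = 7.840 × 0.04630 = 0.3630 m/day.
Seepage velocity v = q / n_e = 0.3630 / 0.24 = 1.512 m/day.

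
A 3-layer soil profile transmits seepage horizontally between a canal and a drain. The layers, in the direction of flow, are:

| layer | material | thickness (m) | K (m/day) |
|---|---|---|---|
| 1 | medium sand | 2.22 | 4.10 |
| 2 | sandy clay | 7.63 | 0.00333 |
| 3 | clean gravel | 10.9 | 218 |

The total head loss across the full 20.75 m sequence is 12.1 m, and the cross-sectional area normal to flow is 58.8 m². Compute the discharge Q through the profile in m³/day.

0.310

Flow is perpendicular to layering, so the layers act in series and the equivalent K is the thickness-weighted harmonic mean.
Total thickness L = 2.22 + 7.63 + 10.9 = 20.75 m.
Σ(b_i/K_i) = 2.22/4.10 + 7.63/0.00333 + 10.9/218 = 2292 d.
K_eq = L / Σ(b_i/K_i) = 20.75 / 2292 = 0.009054 m/day.
Q = K_eq · A · (Δh/L) = 0.009054 × 58.8 × (12.1/20.75) = 0.3104 m³/day.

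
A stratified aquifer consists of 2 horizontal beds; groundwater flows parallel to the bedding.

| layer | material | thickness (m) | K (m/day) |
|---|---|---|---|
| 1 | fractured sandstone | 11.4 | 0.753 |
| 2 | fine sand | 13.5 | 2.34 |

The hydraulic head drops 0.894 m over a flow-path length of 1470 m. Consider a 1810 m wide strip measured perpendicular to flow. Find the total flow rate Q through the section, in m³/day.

44.2

Flow is parallel to layering, so each bed carries its own Darcy discharge and the transmissivities add.
Σ(K_i·b_i) = 0.753×11.4 + 2.34×13.5 = 40.17 m²/day.
Hydraulic gradient i = Δh / L = 0.894 / 1470 = 0.0006082.
Q = Σ(K_i·b_i) · W · i = 40.17 × 1810 × 0.0006082 = 44.22 m³/day.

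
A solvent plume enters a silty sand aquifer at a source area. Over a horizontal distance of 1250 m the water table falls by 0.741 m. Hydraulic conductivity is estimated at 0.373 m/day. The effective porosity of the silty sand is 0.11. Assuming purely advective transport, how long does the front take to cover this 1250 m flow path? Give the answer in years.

Hydraulic gradient i = Δh / L = 0.741 / 1250 = 0.0005928.
Darcy flux q = K · i = 0.3730 × 0.0005928 = 0.0002211 m/day.
Seepage velocity v = q / n_e = 0.0002211 / 0.11 = 0.002010 m/day.
Travel time t = L / v = 1250 / 0.002010 = 6.219e+05 days = 1703 years.

1700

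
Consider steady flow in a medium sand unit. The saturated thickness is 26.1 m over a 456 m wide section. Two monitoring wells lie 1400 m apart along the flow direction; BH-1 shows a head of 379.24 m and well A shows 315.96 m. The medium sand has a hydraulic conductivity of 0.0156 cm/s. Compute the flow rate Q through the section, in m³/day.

7250

Convert K: 0.0156 cm/s × 864 = 13.48 m/day.
Cross-sectional area A = 456 × 26.1 = 11902 m².
Hydraulic gradient i = (379.24 − 315.96) / 1400 = 63.28 / 1400 = 0.04520.
Darcy's law: Q = K · A · i = 13.48 × 11902 × 0.04520 = 7251 m³/day.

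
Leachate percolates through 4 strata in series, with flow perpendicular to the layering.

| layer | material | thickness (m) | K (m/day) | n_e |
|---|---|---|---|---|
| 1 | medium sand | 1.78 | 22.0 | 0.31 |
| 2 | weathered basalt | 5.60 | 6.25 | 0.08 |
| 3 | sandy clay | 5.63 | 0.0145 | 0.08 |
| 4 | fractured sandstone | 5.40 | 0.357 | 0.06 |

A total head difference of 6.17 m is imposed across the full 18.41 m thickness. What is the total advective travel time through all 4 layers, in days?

With flow normal to the layers, continuity requires the same specific discharge q through every layer.
Σ(b_i/K_i) = 1.78/22.0 + 5.60/6.25 + 5.63/0.0145 + 5.40/0.357 = 404.4 d.
q = Δh / Σ(b_i/K_i) = 6.17 / 404.4 = 0.01526 m/day.
In each layer the seepage velocity is v_i = q/n_i, so the layer transit time is t_i = b_i·n_i / q:
  layer 1 (medium sand): t_1 = 1.78 × 0.31 / 0.01526 = 36.16 d
  layer 2 (weathered basalt): t_2 = 5.60 × 0.08 / 0.01526 = 29.36 d
  layer 3 (sandy clay): t_3 = 5.63 × 0.08 / 0.01526 = 29.52 d
  layer 4 (fractured sandstone): t_4 = 5.40 × 0.06 / 0.01526 = 21.23 d
Total t = Σ t_i = 116.3 days.

116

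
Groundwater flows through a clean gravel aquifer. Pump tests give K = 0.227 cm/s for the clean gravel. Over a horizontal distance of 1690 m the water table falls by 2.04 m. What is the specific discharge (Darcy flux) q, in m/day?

Convert K: 0.227 cm/s × 864 = 196.1 m/day.
Hydraulic gradient i = Δh / L = 2.04 / 1690 = 0.001207.
Specific discharge q = K · i = 196.1 × 0.001207 = 0.2367 m/day.

0.237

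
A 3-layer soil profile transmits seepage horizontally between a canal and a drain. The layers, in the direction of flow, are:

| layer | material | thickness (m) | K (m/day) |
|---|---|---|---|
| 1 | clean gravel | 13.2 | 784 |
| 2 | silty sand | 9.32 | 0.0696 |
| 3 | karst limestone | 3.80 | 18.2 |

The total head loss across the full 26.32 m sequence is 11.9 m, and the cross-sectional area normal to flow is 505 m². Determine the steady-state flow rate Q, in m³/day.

44.8

Flow is perpendicular to layering, so the layers act in series and the equivalent K is the thickness-weighted harmonic mean.
Total thickness L = 13.2 + 9.32 + 3.80 = 26.32 m.
Σ(b_i/K_i) = 13.2/784 + 9.32/0.0696 + 3.80/18.2 = 134.1 d.
K_eq = L / Σ(b_i/K_i) = 26.32 / 134.1 = 0.1962 m/day.
Q = K_eq · A · (Δh/L) = 0.1962 × 505 × (11.9/26.32) = 44.80 m³/day.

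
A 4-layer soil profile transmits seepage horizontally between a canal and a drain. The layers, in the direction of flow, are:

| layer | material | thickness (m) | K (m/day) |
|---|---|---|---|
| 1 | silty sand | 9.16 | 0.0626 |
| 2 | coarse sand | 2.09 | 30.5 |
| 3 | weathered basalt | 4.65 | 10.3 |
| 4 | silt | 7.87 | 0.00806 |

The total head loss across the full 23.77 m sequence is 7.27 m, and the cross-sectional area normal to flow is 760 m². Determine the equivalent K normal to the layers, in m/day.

0.0212

Flow is perpendicular to layering, so the layers act in series and the equivalent K is the thickness-weighted harmonic mean.
Total thickness L = 9.16 + 2.09 + 4.65 + 7.87 = 23.77 m.
Σ(b_i/K_i) = 9.16/0.0626 + 2.09/30.5 + 4.65/10.3 + 7.87/0.00806 = 1123 d.
K_eq = L / Σ(b_i/K_i) = 23.77 / 1123 = 0.02116 m/day.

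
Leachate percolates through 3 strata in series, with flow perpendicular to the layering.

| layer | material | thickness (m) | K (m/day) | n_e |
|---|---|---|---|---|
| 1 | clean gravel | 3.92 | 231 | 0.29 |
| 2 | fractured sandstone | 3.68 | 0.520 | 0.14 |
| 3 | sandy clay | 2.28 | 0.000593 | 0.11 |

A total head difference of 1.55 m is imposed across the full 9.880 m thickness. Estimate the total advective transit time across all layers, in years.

With flow normal to the layers, continuity requires the same specific discharge q through every layer.
Σ(b_i/K_i) = 3.92/231 + 3.68/0.520 + 2.28/0.000593 = 3852 d.
q = Δh / Σ(b_i/K_i) = 1.55 / 3852 = 0.0004024 m/day.
In each layer the seepage velocity is v_i = q/n_i, so the layer transit time is t_i = b_i·n_i / q:
  layer 1 (clean gravel): t_1 = 3.92 × 0.29 / 0.0004024 = 2825 d
  layer 2 (fractured sandstone): t_2 = 3.68 × 0.14 / 0.0004024 = 1280 d
  layer 3 (sandy clay): t_3 = 2.28 × 0.11 / 0.0004024 = 623.3 d
Total t = Σ t_i = 4729 days = 12.95 years.

12.9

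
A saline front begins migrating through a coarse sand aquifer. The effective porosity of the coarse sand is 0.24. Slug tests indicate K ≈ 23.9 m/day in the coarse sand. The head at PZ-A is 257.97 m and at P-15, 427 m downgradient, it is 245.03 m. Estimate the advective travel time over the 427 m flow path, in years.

0.387

Hydraulic gradient i = (257.97 − 245.03) / 427 = 12.94 / 427 = 0.03030.
Darcy flux q = K · i = 23.90 × 0.03030 = 0.7243 m/day.
Seepage velocity v = q / n_e = 0.7243 / 0.24 = 3.018 m/day.
Travel time t = L / v = 427 / 3.018 = 141.5 days = 0.3874 years.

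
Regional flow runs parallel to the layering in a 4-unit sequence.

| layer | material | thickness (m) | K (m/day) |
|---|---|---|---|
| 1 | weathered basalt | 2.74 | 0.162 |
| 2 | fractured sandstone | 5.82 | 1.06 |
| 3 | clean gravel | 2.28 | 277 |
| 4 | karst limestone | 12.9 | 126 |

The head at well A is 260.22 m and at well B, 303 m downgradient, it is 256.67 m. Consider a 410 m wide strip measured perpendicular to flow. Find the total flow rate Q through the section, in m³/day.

10900

Flow is parallel to layering, so each bed carries its own Darcy discharge and the transmissivities add.
Σ(K_i·b_i) = 0.162×2.74 + 1.06×5.82 + 277×2.28 + 126×12.9 = 2264 m²/day.
Hydraulic gradient i = (260.22 − 256.67) / 303 = 3.55 / 303 = 0.01172.
Q = Σ(K_i·b_i) · W · i = 2264 × 410 × 0.01172 = 10873 m³/day.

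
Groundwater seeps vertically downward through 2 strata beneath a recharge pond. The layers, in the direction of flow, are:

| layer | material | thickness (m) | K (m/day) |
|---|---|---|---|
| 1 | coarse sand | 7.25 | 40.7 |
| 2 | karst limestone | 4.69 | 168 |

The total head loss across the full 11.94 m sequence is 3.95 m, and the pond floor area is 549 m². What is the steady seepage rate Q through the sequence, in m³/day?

10500

Flow is perpendicular to layering, so the layers act in series and the equivalent K is the thickness-weighted harmonic mean.
Total thickness L = 7.25 + 4.69 = 11.94 m.
Σ(b_i/K_i) = 7.25/40.7 + 4.69/168 = 0.2060 d.
K_eq = L / Σ(b_i/K_i) = 11.94 / 0.2060 = 57.95 m/day.
Q = K_eq · A · (Δh/L) = 57.95 × 549 × (3.95/11.94) = 10524 m³/day.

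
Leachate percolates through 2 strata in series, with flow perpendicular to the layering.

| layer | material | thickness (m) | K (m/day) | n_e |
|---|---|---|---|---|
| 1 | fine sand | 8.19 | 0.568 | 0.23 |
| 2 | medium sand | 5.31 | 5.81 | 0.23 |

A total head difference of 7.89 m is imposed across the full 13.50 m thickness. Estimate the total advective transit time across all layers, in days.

With flow normal to the layers, continuity requires the same specific discharge q through every layer.
Σ(b_i/K_i) = 8.19/0.568 + 5.31/5.81 = 15.33 d.
q = Δh / Σ(b_i/K_i) = 7.89 / 15.33 = 0.5146 m/day.
In each layer the seepage velocity is v_i = q/n_i, so the layer transit time is t_i = b_i·n_i / q:
  layer 1 (fine sand): t_1 = 8.19 × 0.23 / 0.5146 = 3.661 d
  layer 2 (medium sand): t_2 = 5.31 × 0.23 / 0.5146 = 2.373 d
Total t = Σ t_i = 6.034 days.

6.03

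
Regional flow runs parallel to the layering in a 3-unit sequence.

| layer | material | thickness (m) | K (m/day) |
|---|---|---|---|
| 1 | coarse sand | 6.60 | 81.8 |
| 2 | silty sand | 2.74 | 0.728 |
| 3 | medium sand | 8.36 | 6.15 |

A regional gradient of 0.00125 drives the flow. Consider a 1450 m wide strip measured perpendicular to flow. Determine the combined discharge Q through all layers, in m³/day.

Flow is parallel to layering, so each bed carries its own Darcy discharge and the transmissivities add.
Σ(K_i·b_i) = 81.8×6.60 + 0.728×2.74 + 6.15×8.36 = 593.3 m²/day.
Hydraulic gradient i = 0.00125.
Q = Σ(K_i·b_i) · W · i = 593.3 × 1450 × 0.001250 = 1075 m³/day.

1080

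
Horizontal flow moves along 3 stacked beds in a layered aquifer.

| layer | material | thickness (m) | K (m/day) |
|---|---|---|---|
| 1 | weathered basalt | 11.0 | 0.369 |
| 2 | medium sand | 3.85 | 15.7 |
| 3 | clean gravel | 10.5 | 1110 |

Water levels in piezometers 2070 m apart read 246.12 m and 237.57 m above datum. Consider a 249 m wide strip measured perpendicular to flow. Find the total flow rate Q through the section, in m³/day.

12100

Flow is parallel to layering, so each bed carries its own Darcy discharge and the transmissivities add.
Σ(K_i·b_i) = 0.369×11.0 + 15.7×3.85 + 1110×10.5 = 11720 m²/day.
Hydraulic gradient i = (246.12 − 237.57) / 2070 = 8.55 / 2070 = 0.004130.
Q = Σ(K_i·b_i) · W · i = 11720 × 249 × 0.004130 = 12053 m³/day.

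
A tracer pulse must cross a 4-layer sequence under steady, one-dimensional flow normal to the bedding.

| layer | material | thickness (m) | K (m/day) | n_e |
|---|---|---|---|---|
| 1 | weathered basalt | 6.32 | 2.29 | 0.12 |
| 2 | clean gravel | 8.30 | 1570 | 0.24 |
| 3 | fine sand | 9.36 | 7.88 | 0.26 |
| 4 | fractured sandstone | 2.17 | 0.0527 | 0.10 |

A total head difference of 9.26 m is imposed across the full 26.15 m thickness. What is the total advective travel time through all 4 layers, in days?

With flow normal to the layers, continuity requires the same specific discharge q through every layer.
Σ(b_i/K_i) = 6.32/2.29 + 8.30/1570 + 9.36/7.88 + 2.17/0.0527 = 45.13 d.
q = Δh / Σ(b_i/K_i) = 9.26 / 45.13 = 0.2052 m/day.
In each layer the seepage velocity is v_i = q/n_i, so the layer transit time is t_i = b_i·n_i / q:
  layer 1 (weathered basalt): t_1 = 6.32 × 0.12 / 0.2052 = 3.696 d
  layer 2 (clean gravel): t_2 = 8.30 × 0.24 / 0.2052 = 9.708 d
  layer 3 (fine sand): t_3 = 9.36 × 0.26 / 0.2052 = 11.86 d
  layer 4 (fractured sandstone): t_4 = 2.17 × 0.10 / 0.2052 = 1.058 d
Total t = Σ t_i = 26.32 days.

26.3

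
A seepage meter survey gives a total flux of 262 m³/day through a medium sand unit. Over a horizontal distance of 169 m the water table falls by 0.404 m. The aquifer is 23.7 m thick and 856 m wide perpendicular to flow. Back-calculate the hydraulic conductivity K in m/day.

Cross-sectional area A = 856 × 23.7 = 20287 m².
Hydraulic gradient i = Δh / L = 0.404 / 169 = 0.002391.
From Q = K·A·i, K = Q / (A·i) = 262 / (20287 × 0.002391) = 5.402 m/day.

5.40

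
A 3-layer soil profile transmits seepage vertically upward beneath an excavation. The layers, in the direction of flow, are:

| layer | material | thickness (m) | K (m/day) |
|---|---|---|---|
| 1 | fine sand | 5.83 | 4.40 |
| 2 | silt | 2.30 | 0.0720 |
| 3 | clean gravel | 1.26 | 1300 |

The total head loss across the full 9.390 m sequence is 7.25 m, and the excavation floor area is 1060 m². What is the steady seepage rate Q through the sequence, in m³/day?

231

Flow is perpendicular to layering, so the layers act in series and the equivalent K is the thickness-weighted harmonic mean.
Total thickness L = 5.83 + 2.30 + 1.26 = 9.390 m.
Σ(b_i/K_i) = 5.83/4.40 + 2.30/0.0720 + 1.26/1300 = 33.27 d.
K_eq = L / Σ(b_i/K_i) = 9.390 / 33.27 = 0.2822 m/day.
Q = K_eq · A · (Δh/L) = 0.2822 × 1060 × (7.25/9.390) = 231.0 m³/day.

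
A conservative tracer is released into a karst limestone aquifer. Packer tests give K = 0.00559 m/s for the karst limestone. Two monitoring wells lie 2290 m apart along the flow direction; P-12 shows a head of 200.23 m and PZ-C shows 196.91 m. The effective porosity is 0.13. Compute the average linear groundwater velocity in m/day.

Convert K: 0.00559 m/s × 86400 = 483.0 m/day.
Hydraulic gradient i = (200.23 − 196.91) / 2290 = 3.32 / 2290 = 0.001450.
Darcy flux q = K · i = 483.0 × 0.001450 = 0.7002 m/day.
Seepage velocity v = q / n_e = 0.7002 / 0.13 = 5.386 m/day.

5.39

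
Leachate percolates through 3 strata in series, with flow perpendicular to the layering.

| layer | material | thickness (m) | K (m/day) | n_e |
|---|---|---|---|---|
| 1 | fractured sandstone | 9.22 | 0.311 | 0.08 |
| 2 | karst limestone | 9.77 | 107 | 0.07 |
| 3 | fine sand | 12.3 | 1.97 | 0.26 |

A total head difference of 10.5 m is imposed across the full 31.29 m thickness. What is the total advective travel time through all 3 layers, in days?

With flow normal to the layers, continuity requires the same specific discharge q through every layer.
Σ(b_i/K_i) = 9.22/0.311 + 9.77/107 + 12.3/1.97 = 35.98 d.
q = Δh / Σ(b_i/K_i) = 10.5 / 35.98 = 0.2918 m/day.
In each layer the seepage velocity is v_i = q/n_i, so the layer transit time is t_i = b_i·n_i / q:
  layer 1 (fractured sandstone): t_1 = 9.22 × 0.08 / 0.2918 = 2.528 d
  layer 2 (karst limestone): t_2 = 9.77 × 0.07 / 0.2918 = 2.344 d
  layer 3 (fine sand): t_3 = 12.3 × 0.26 / 0.2918 = 10.96 d
Total t = Σ t_i = 15.83 days.

15.8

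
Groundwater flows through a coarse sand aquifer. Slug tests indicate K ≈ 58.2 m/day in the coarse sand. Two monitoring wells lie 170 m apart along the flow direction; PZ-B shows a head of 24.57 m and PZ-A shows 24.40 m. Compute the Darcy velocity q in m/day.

Hydraulic gradient i = (24.57 − 24.40) / 170 = 0.17 / 170 = 0.001000.
Specific discharge q = K · i = 58.20 × 0.001000 = 0.05820 m/day.

0.0582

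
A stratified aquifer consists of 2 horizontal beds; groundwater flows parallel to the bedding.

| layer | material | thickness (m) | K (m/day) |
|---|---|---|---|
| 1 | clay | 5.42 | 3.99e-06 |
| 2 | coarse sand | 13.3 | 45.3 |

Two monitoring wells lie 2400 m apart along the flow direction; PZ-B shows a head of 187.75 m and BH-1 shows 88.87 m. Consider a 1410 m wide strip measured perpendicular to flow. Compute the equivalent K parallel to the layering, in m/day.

32.2

Flow is parallel to layering, so each bed carries its own Darcy discharge and the transmissivities add.
Σ(K_i·b_i) = 3.99e-06×5.42 + 45.3×13.3 = 602.5 m²/day.
Total thickness b = 18.72 m, so K_eq = Σ(K_i·b_i)/b = 32.18 m/day.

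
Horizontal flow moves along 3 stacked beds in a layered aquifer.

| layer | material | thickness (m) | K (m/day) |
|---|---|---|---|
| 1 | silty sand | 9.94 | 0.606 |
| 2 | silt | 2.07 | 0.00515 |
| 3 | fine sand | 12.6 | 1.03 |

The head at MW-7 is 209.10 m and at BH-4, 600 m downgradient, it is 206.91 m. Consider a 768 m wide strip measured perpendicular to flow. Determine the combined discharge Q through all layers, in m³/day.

53.3

Flow is parallel to layering, so each bed carries its own Darcy discharge and the transmissivities add.
Σ(K_i·b_i) = 0.606×9.94 + 0.00515×2.07 + 1.03×12.6 = 19.01 m²/day.
Hydraulic gradient i = (209.10 − 206.91) / 600 = 2.19 / 600 = 0.003650.
Q = Σ(K_i·b_i) · W · i = 19.01 × 768 × 0.003650 = 53.30 m³/day.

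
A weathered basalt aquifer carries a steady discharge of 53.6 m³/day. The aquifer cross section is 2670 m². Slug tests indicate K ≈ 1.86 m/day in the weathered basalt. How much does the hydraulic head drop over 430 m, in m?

4.64

From Q = K·A·i, i = Q / (K·A) = 53.6 / (1.860 × 2670) = 0.01079.
Head loss Δh = i · L = 0.01079 × 430 = 4.641 m.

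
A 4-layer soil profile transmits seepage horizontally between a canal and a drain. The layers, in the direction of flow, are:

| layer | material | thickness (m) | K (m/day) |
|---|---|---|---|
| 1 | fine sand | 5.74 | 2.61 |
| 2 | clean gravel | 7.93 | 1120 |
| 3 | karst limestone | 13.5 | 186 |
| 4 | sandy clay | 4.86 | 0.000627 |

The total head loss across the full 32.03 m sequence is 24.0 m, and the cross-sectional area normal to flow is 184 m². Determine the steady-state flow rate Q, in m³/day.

0.570

Flow is perpendicular to layering, so the layers act in series and the equivalent K is the thickness-weighted harmonic mean.
Total thickness L = 5.74 + 7.93 + 13.5 + 4.86 = 32.03 m.
Σ(b_i/K_i) = 5.74/2.61 + 7.93/1120 + 13.5/186 + 4.86/0.000627 = 7753 d.
K_eq = L / Σ(b_i/K_i) = 32.03 / 7753 = 0.004131 m/day.
Q = K_eq · A · (Δh/L) = 0.004131 × 184 × (24.0/32.03) = 0.5696 m³/day.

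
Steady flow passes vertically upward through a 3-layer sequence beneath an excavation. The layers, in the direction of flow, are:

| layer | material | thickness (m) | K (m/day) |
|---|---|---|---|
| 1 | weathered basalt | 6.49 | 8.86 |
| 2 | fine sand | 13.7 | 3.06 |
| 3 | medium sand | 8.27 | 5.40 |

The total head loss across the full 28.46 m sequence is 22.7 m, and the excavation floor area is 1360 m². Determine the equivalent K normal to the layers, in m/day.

4.22

Flow is perpendicular to layering, so the layers act in series and the equivalent K is the thickness-weighted harmonic mean.
Total thickness L = 6.49 + 13.7 + 8.27 = 28.46 m.
Σ(b_i/K_i) = 6.49/8.86 + 13.7/3.06 + 8.27/5.40 = 6.741 d.
K_eq = L / Σ(b_i/K_i) = 28.46 / 6.741 = 4.222 m/day.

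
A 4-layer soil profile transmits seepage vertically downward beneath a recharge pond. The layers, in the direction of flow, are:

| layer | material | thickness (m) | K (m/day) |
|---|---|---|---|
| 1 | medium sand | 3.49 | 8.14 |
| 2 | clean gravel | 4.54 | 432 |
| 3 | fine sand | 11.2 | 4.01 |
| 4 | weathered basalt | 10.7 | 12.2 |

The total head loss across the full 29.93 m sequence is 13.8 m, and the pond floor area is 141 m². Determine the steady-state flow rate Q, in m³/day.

474

Flow is perpendicular to layering, so the layers act in series and the equivalent K is the thickness-weighted harmonic mean.
Total thickness L = 3.49 + 4.54 + 11.2 + 10.7 = 29.93 m.
Σ(b_i/K_i) = 3.49/8.14 + 4.54/432 + 11.2/4.01 + 10.7/12.2 = 4.109 d.
K_eq = L / Σ(b_i/K_i) = 29.93 / 4.109 = 7.283 m/day.
Q = K_eq · A · (Δh/L) = 7.283 × 141 × (13.8/29.93) = 473.5 m³/day.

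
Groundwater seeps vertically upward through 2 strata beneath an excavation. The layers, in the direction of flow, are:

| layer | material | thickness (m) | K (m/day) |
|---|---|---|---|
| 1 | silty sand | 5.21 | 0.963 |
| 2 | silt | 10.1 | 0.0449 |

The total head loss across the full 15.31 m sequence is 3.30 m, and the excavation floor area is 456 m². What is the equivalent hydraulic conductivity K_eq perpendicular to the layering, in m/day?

0.0665

Flow is perpendicular to layering, so the layers act in series and the equivalent K is the thickness-weighted harmonic mean.
Total thickness L = 5.21 + 10.1 = 15.31 m.
Σ(b_i/K_i) = 5.21/0.963 + 10.1/0.0449 = 230.4 d.
K_eq = L / Σ(b_i/K_i) = 15.31 / 230.4 = 0.06646 m/day.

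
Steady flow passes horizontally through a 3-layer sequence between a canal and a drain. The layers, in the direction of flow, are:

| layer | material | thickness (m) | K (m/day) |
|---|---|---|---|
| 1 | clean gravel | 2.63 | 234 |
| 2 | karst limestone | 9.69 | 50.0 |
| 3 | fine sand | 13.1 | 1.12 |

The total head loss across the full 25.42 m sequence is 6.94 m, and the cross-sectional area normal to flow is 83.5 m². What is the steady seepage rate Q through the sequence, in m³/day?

48.7

Flow is perpendicular to layering, so the layers act in series and the equivalent K is the thickness-weighted harmonic mean.
Total thickness L = 2.63 + 9.69 + 13.1 = 25.42 m.
Σ(b_i/K_i) = 2.63/234 + 9.69/50.0 + 13.1/1.12 = 11.90 d.
K_eq = L / Σ(b_i/K_i) = 25.42 / 11.90 = 2.136 m/day.
Q = K_eq · A · (Δh/L) = 2.136 × 83.5 × (6.94/25.42) = 48.69 m³/day.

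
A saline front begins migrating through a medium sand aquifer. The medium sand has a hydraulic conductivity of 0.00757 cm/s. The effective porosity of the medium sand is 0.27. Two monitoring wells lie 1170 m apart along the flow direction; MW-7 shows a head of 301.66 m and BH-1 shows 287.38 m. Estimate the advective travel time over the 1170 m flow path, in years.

Convert K: 0.00757 cm/s × 864 = 6.540 m/day.
Hydraulic gradient i = (301.66 − 287.38) / 1170 = 14.28 / 1170 = 0.01221.
Darcy flux q = K · i = 6.540 × 0.01221 = 0.07983 m/day.
Seepage velocity v = q / n_e = 0.07983 / 0.27 = 0.2957 m/day.
Travel time t = L / v = 1170 / 0.2957 = 3957 days = 10.83 years.

10.8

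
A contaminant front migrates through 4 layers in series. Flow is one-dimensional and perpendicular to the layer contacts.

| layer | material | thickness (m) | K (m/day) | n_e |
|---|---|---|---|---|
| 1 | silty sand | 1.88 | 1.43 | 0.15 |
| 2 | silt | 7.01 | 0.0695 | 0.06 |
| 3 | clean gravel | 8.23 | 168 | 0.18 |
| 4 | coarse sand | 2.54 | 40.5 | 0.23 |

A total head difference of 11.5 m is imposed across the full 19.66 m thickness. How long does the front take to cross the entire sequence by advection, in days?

24.6

With flow normal to the layers, continuity requires the same specific discharge q through every layer.
Σ(b_i/K_i) = 1.88/1.43 + 7.01/0.0695 + 8.23/168 + 2.54/40.5 = 102.3 d.
q = Δh / Σ(b_i/K_i) = 11.5 / 102.3 = 0.1124 m/day.
In each layer the seepage velocity is v_i = q/n_i, so the layer transit time is t_i = b_i·n_i / q:
  layer 1 (silty sand): t_1 = 1.88 × 0.15 / 0.1124 = 2.508 d
  layer 2 (silt): t_2 = 7.01 × 0.06 / 0.1124 = 3.741 d
  layer 3 (clean gravel): t_3 = 8.23 × 0.18 / 0.1124 = 13.18 d
  layer 4 (coarse sand): t_4 = 2.54 × 0.23 / 0.1124 = 5.196 d
Total t = Σ t_i = 24.62 days.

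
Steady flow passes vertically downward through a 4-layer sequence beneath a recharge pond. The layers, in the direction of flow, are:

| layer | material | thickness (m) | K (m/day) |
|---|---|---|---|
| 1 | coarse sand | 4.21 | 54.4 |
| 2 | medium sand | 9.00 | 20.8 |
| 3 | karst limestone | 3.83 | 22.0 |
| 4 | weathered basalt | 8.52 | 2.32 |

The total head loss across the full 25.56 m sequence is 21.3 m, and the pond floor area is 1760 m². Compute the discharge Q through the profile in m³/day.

Flow is perpendicular to layering, so the layers act in series and the equivalent K is the thickness-weighted harmonic mean.
Total thickness L = 4.21 + 9.00 + 3.83 + 8.52 = 25.56 m.
Σ(b_i/K_i) = 4.21/54.4 + 9.00/20.8 + 3.83/22.0 + 8.52/2.32 = 4.357 d.
K_eq = L / Σ(b_i/K_i) = 25.56 / 4.357 = 5.867 m/day.
Q = K_eq · A · (Δh/L) = 5.867 × 1760 × (21.3/25.56) = 8605 m³/day.

8600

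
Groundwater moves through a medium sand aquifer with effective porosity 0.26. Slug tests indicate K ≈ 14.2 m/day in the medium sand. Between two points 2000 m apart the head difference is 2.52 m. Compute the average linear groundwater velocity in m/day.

Hydraulic gradient i = Δh / L = 2.52 / 2000 = 0.001260.
Darcy flux q = K · i = 14.20 × 0.001260 = 0.01789 m/day.
Seepage velocity v = q / n_e = 0.01789 / 0.26 = 0.06882 m/day.

0.0688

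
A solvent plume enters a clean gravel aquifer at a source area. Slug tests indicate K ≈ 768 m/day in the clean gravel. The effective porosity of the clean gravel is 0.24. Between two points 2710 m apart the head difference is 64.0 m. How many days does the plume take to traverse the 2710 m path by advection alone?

Hydraulic gradient i = Δh / L = 64.0 / 2710 = 0.02362.
Darcy flux q = K · i = 768.0 × 0.02362 = 18.14 m/day.
Seepage velocity v = q / n_e = 18.14 / 0.24 = 75.57 m/day.
Travel time t = L / v = 2710 / 75.57 = 35.86 days.

35.9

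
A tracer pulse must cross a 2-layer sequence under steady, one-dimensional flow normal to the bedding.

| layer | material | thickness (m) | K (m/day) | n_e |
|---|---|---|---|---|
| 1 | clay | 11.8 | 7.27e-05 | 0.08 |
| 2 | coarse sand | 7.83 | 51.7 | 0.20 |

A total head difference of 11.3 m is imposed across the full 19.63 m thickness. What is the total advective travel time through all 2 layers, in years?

98.7

With flow normal to the layers, continuity requires the same specific discharge q through every layer.
Σ(b_i/K_i) = 11.8/7.27e-05 + 7.83/51.7 = 1.623e+05 d.
q = Δh / Σ(b_i/K_i) = 11.3 / 1.623e+05 = 6.962e-05 m/day.
In each layer the seepage velocity is v_i = q/n_i, so the layer transit time is t_i = b_i·n_i / q:
  layer 1 (clay): t_1 = 11.8 × 0.08 / 6.962e-05 = 13559 d
  layer 2 (coarse sand): t_2 = 7.83 × 0.20 / 6.962e-05 = 22494 d
Total t = Σ t_i = 36053 days = 98.71 years.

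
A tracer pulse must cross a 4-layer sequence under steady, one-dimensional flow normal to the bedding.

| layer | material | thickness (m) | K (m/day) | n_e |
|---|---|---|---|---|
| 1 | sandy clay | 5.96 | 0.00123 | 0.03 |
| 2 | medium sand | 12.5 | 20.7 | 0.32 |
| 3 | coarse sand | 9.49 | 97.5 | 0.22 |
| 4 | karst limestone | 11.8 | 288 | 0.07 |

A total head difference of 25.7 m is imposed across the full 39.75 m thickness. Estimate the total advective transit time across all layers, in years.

With flow normal to the layers, continuity requires the same specific discharge q through every layer.
Σ(b_i/K_i) = 5.96/0.00123 + 12.5/20.7 + 9.49/97.5 + 11.8/288 = 4846 d.
q = Δh / Σ(b_i/K_i) = 25.7 / 4846 = 0.005303 m/day.
In each layer the seepage velocity is v_i = q/n_i, so the layer transit time is t_i = b_i·n_i / q:
  layer 1 (sandy clay): t_1 = 5.96 × 0.03 / 0.005303 = 33.72 d
  layer 2 (medium sand): t_2 = 12.5 × 0.32 / 0.005303 = 754.3 d
  layer 3 (coarse sand): t_3 = 9.49 × 0.22 / 0.005303 = 393.7 d
  layer 4 (karst limestone): t_4 = 11.8 × 0.07 / 0.005303 = 155.8 d
Total t = Σ t_i = 1337 days = 3.662 years.

3.66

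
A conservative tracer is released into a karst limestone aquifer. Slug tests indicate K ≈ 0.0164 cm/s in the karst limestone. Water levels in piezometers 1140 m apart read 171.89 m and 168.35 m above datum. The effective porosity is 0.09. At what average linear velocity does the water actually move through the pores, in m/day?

Convert K: 0.0164 cm/s × 864 = 14.17 m/day.
Hydraulic gradient i = (171.89 − 168.35) / 1140 = 3.54 / 1140 = 0.003105.
Darcy flux q = K · i = 14.17 × 0.003105 = 0.04400 m/day.
Seepage velocity v = q / n_e = 0.04400 / 0.09 = 0.4889 m/day.

0.489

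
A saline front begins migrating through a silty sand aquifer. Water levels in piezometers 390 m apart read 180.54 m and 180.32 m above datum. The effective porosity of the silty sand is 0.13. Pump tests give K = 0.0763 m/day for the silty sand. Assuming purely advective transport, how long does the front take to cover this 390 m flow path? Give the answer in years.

Hydraulic gradient i = (180.54 − 180.32) / 390 = 0.22 / 390 = 0.0005641.
Darcy flux q = K · i = 0.07630 × 0.0005641 = 4.304e-05 m/day.
Seepage velocity v = q / n_e = 4.304e-05 / 0.13 = 0.0003311 m/day.
Travel time t = L / v = 390 / 0.0003311 = 1.178e+06 days = 3225 years.

3230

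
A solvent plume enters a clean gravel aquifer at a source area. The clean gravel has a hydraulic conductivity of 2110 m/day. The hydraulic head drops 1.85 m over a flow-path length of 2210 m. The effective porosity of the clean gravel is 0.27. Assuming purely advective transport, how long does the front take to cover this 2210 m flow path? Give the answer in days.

338

Hydraulic gradient i = Δh / L = 1.85 / 2210 = 0.0008371.
Darcy flux q = K · i = 2110 × 0.0008371 = 1.766 m/day.
Seepage velocity v = q / n_e = 1.766 / 0.27 = 6.542 m/day.
Travel time t = L / v = 2210 / 6.542 = 337.8 days.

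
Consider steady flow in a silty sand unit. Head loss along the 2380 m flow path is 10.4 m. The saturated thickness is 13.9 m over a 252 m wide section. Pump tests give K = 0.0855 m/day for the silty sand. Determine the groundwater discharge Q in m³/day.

1.31

Cross-sectional area A = 252 × 13.9 = 3503 m².
Hydraulic gradient i = Δh / L = 10.4 / 2380 = 0.004370.
Darcy's law: Q = K · A · i = 0.08550 × 3503 × 0.004370 = 1.309 m³/day.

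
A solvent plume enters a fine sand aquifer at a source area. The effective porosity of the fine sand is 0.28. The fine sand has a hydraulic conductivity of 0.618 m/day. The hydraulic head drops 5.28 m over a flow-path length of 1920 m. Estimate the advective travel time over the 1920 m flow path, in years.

866

Hydraulic gradient i = Δh / L = 5.28 / 1920 = 0.002750.
Darcy flux q = K · i = 0.6180 × 0.002750 = 0.001700 m/day.
Seepage velocity v = q / n_e = 0.001700 / 0.28 = 0.006070 m/day.
Travel time t = L / v = 1920 / 0.006070 = 3.163e+05 days = 866.1 years.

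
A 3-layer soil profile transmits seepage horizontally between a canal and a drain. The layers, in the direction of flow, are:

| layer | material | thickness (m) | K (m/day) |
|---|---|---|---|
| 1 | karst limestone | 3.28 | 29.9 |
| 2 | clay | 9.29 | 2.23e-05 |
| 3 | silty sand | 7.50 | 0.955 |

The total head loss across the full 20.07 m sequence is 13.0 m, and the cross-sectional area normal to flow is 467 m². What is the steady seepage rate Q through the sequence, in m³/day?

0.0146

Flow is perpendicular to layering, so the layers act in series and the equivalent K is the thickness-weighted harmonic mean.
Total thickness L = 3.28 + 9.29 + 7.50 = 20.07 m.
Σ(b_i/K_i) = 3.28/29.9 + 9.29/2.23e-05 + 7.50/0.955 = 4.166e+05 d.
K_eq = L / Σ(b_i/K_i) = 20.07 / 4.166e+05 = 4.818e-05 m/day.
Q = K_eq · A · (Δh/L) = 4.818e-05 × 467 × (13.0/20.07) = 0.01457 m³/day.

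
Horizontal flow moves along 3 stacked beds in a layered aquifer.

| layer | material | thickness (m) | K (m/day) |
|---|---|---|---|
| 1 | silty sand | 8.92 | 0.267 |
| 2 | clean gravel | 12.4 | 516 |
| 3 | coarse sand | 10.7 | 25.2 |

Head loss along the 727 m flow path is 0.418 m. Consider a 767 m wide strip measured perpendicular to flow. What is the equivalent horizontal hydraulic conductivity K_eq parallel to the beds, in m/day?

Flow is parallel to layering, so each bed carries its own Darcy discharge and the transmissivities add.
Σ(K_i·b_i) = 0.267×8.92 + 516×12.4 + 25.2×10.7 = 6670 m²/day.
Total thickness b = 32.02 m, so K_eq = Σ(K_i·b_i)/b = 208.3 m/day.

208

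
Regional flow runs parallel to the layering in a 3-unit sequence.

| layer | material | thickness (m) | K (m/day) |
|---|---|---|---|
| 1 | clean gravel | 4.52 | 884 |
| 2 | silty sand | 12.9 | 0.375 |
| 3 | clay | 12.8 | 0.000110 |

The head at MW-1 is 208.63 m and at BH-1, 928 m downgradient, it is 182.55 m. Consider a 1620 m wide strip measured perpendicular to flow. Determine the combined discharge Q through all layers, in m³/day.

182000

Flow is parallel to layering, so each bed carries its own Darcy discharge and the transmissivities add.
Σ(K_i·b_i) = 884×4.52 + 0.375×12.9 + 0.000110×12.8 = 4001 m²/day.
Hydraulic gradient i = (208.63 − 182.55) / 928 = 26.08 / 928 = 0.02810.
Q = Σ(K_i·b_i) · W · i = 4001 × 1620 × 0.02810 = 1.821e+05 m³/day.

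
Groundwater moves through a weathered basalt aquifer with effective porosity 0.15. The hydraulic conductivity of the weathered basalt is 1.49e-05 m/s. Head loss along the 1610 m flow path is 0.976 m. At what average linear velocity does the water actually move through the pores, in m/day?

Convert K: 1.49e-05 m/s × 86400 = 1.287 m/day.
Hydraulic gradient i = Δh / L = 0.976 / 1610 = 0.0006062.
Darcy flux q = K · i = 1.287 × 0.0006062 = 0.0007804 m/day.
Seepage velocity v = q / n_e = 0.0007804 / 0.15 = 0.005203 m/day.

0.00520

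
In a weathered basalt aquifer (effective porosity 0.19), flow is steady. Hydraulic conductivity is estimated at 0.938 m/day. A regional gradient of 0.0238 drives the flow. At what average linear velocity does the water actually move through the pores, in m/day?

Hydraulic gradient i = 0.0238.
Darcy flux q = K · i = 0.9380 × 0.02380 = 0.02232 m/day.
Seepage velocity v = q / n_e = 0.02232 / 0.19 = 0.1175 m/day.

0.117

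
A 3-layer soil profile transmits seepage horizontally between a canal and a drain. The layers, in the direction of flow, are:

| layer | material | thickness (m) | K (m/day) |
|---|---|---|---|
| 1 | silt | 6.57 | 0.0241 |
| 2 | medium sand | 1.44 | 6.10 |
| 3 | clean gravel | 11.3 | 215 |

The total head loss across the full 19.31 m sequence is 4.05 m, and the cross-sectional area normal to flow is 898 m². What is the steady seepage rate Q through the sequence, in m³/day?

Flow is perpendicular to layering, so the layers act in series and the equivalent K is the thickness-weighted harmonic mean.
Total thickness L = 6.57 + 1.44 + 11.3 = 19.31 m.
Σ(b_i/K_i) = 6.57/0.0241 + 1.44/6.10 + 11.3/215 = 272.9 d.
K_eq = L / Σ(b_i/K_i) = 19.31 / 272.9 = 0.07076 m/day.
Q = K_eq · A · (Δh/L) = 0.07076 × 898 × (4.05/19.31) = 13.33 m³/day.

13.3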